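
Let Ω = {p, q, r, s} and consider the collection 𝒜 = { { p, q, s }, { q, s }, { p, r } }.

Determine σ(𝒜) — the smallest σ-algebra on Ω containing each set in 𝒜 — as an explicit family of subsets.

Answer: σ(𝒜) = { {}, { p }, { r }, { p, r }, { q, s }, { p, q, s }, { q, r, s }, Ω }

Working:
Seed the family with 𝒜 together with ∅ and Ω: { {}, { p, r }, { q, s }, { p, q, s }, Ω }.
Round 1 adds 1:
  { r }  = Ω∖{ p, q, s }
Round 2 adds 1:
  { q, r, s }  = { r } ∪ { q, s }
Round 3 (1 new):
  { p }  = Ω∖{ q, r, s }
Round 4: no new sets; the family is a σ-algebra.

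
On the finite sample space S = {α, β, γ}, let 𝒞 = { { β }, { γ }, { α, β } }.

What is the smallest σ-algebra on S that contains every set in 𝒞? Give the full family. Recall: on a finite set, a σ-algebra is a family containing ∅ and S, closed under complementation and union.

|σ(𝒞)| = 8.  σ(𝒞) = { ∅, { α }, { β }, { γ }, { α, β }, { α, γ }, { β, γ }, S }

Trace:
Begin from { ∅, { β }, { γ }, { α, β }, S } (that is, 𝒞 plus ∅ and S).
Step 1 adds 2:
  { α, γ }  = complement { β }
  { β, γ }  = { γ } ∪ { β }
  |family| = 7
Step 2. New:
  { α }  = complement { β, γ }
  |family| = 8
Step 3: already closed under ᶜ and ∪.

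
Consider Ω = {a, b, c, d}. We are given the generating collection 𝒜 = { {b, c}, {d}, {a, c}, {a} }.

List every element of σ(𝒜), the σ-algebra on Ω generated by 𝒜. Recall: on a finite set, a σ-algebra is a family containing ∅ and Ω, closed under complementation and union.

σ(𝒜) = { ∅, {a}, {b}, {c}, {d}, {a, b}, {a, c}, {a, d}, {b, c}, {b, d}, {c, d}, {a, b, c}, {a, b, d}, {a, c, d}, {b, c, d}, Ω }

Derivation:
Take S₀ = 𝒜 ∪ {∅, Ω} = { ∅, {a}, {d}, {a, c}, {b, c}, Ω }.
Iteration 1 adds 5:
  {a, d}  = {b, c}ᶜ
  {b, d}  = {a, c}ᶜ
  {a, b, c}  = {d}ᶜ
  {a, c, d}  = {a, c} ∪ {d}
  {b, c, d}  = {a}ᶜ
  [11 total]
Iteration 2: +2 →
  {b}  = {a, c, d}ᶜ
  {a, b, d}  = {a, d} ∪ {b, d}
  [13 total]
Iteration 3 adds 2:
  {c}  = {a, b, d}ᶜ
  {a, b}  = {b} ∪ {a}
  [15 total]
Iteration 4: 1 new —
  {c, d}  = {a, b}ᶜ
  [16 total]
After Iteration 5 the family is unchanged; done.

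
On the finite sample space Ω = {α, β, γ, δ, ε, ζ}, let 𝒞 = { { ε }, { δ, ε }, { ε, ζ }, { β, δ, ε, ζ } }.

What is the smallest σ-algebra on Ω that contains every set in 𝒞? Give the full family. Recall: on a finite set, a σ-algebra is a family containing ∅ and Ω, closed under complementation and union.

Begin from { {}, { ε }, { δ, ε }, { ε, ζ }, { β, δ, ε, ζ }, Ω } (that is, 𝒞 plus ∅ and Ω).
Step 1: +5 →
  { α, γ }  = complement { β, δ, ε, ζ }
  { δ, ε, ζ }  = { δ, ε } ∪ { ε, ζ }
  { α, β, γ, δ }  = complement { ε, ζ }
  { α, β, γ, ζ }  = complement { δ, ε }
  { α, β, γ, δ, ζ }  = complement { ε }
  |family| = 11
Step 2 (7 new):
  { α, β, γ }  = complement { δ, ε, ζ }
  { α, γ, ε }  = { ε } ∪ { α, γ }
  { α, γ, δ, ε }  = { δ, ε } ∪ { α, γ }
  { α, γ, ε, ζ }  = { ε, ζ } ∪ { α, γ }
  { α, β, γ, δ, ε }  = { ε } ∪ { α, β, γ, δ }
  { α, β, γ, ε, ζ }  = { ε, ζ } ∪ { α, β, γ, ζ }
  { α, γ, δ, ε, ζ }  = { α, γ } ∪ { δ, ε, ζ }
  |family| = 18
Step 3. New:
  { β }  = complement { α, γ, δ, ε, ζ }
  { δ }  = complement { α, β, γ, ε, ζ }
  { ζ }  = complement { α, β, γ, δ, ε }
  { β, δ }  = complement { α, γ, ε, ζ }
  { β, ζ }  = complement { α, γ, δ, ε }
  { β, δ, ζ }  = complement { α, γ, ε }
  { α, β, γ, ε }  = { α, β, γ } ∪ { α, γ, ε }
  |family| = 25
Step 4: +6 →
  { β, ε }  = { β } ∪ { ε }
  { δ, ζ }  = complement { α, β, γ, ε }
  { α, γ, δ }  = { α, γ } ∪ { δ }
  { α, γ, ζ }  = { ζ } ∪ { α, γ }
  { β, δ, ε }  = { β } ∪ { δ, ε }
  { β, ε, ζ }  = { ε, ζ } ∪ { β }
  |family| = 31
Step 5 adds 1:
  { α, γ, δ, ζ }  = complement { β, ε }
  |family| = 32
After Step 6 the family is unchanged; done.

Therefore σ(𝒞) = { {}, { β }, { δ }, { ε }, { ζ }, { α, γ }, { β, δ }, { β, ε }, { β, ζ }, { δ, ε }, { δ, ζ }, { ε, ζ }, { α, β, γ }, { α, γ, δ }, { α, γ, ε }, { α, γ, ζ }, { β, δ, ε }, { β, δ, ζ }, { β, ε, ζ }, { δ, ε, ζ }, { α, β, γ, δ }, { α, β, γ, ε }, { α, β, γ, ζ }, { α, γ, δ, ε }, { α, γ, δ, ζ }, { α, γ, ε, ζ }, { β, δ, ε, ζ }, { α, β, γ, δ, ε }, { α, β, γ, δ, ζ }, { α, β, γ, ε, ζ }, { α, γ, δ, ε, ζ }, Ω } (|σ(𝒞)| = 32).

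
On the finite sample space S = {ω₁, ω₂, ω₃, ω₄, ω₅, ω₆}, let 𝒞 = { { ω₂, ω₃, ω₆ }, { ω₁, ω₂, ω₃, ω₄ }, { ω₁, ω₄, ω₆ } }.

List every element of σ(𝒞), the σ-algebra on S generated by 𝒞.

Initial family (5 sets): { {}, { ω₁, ω₄, ω₆ }, { ω₂, ω₃, ω₆ }, { ω₁, ω₂, ω₃, ω₄ }, S }.
Pass 1: 4 new —
  { ω₅, ω₆ }  = complement { ω₁, ω₂, ω₃, ω₄ }
  { ω₁, ω₄, ω₅ }  = complement { ω₂, ω₃, ω₆ }
  { ω₂, ω₃, ω₅ }  = complement { ω₁, ω₄, ω₆ }
  { ω₁, ω₂, ω₃, ω₄, ω₆ }  = { ω₂, ω₃, ω₆ } ∪ { ω₁, ω₂, ω₃, ω₄ }
  — 9 sets.
Pass 2: +4 →
  { ω₅ }  = complement { ω₁, ω₂, ω₃, ω₄, ω₆ }
  { ω₁, ω₄, ω₅, ω₆ }  = { ω₁, ω₄, ω₅ } ∪ { ω₅, ω₆ }
  { ω₂, ω₃, ω₅, ω₆ }  = { ω₅, ω₆ } ∪ { ω₂, ω₃, ω₆ }
  { ω₁, ω₂, ω₃, ω₄, ω₅ }  = { ω₁, ω₄, ω₅ } ∪ { ω₂, ω₃, ω₅ }
  — 13 sets.
Pass 3 adds 3:
  { ω₆ }  = complement { ω₁, ω₂, ω₃, ω₄, ω₅ }
  { ω₁, ω₄ }  = complement { ω₂, ω₃, ω₅, ω₆ }
  { ω₂, ω₃ }  = complement { ω₁, ω₄, ω₅, ω₆ }
  — 16 sets.
Pass 4: no new sets; the family is a σ-algebra.

Therefore σ(𝒞) = { {}, { ω₅ }, { ω₆ }, { ω₁, ω₄ }, { ω₂, ω₃ }, { ω₅, ω₆ }, { ω₁, ω₄, ω₅ }, { ω₁, ω₄, ω₆ }, { ω₂, ω₃, ω₅ }, { ω₂, ω₃, ω₆ }, { ω₁, ω₂, ω₃, ω₄ }, { ω₁, ω₄, ω₅, ω₆ }, { ω₂, ω₃, ω₅, ω₆ }, { ω₁, ω₂, ω₃, ω₄, ω₅ }, { ω₁, ω₂, ω₃, ω₄, ω₆ }, S } (|σ(𝒞)| = 16).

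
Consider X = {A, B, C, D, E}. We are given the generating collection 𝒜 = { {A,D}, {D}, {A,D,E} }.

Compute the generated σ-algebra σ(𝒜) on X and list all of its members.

Answer: σ(𝒜) = { ∅, {A}, {D}, {E}, {A,D}, {A,E}, {B,C}, {D,E}, {A,B,C}, {A,D,E}, {B,C,D}, {B,C,E}, {A,B,C,D}, {A,B,C,E}, {B,C,D,E}, X }

Working:
Seed the family with 𝒜 together with ∅ and X: { ∅, {D}, {A,D}, {A,D,E}, X }.
Round 1 adds 3:
  {B,C}  = {A,D,E}ᶜ
  {B,C,E}  = {A,D}ᶜ
  {A,B,C,E}  = {D}ᶜ
  [8 total]
Round 2: 3 new —
  {B,C,D}  = {D} ∪ {B,C}
  {A,B,C,D}  = {A,D} ∪ {B,C}
  {B,C,D,E}  = {D} ∪ {B,C,E}
  [11 total]
Round 3 adds 3:
  {A}  = {B,C,D,E}ᶜ
  {E}  = {A,B,C,D}ᶜ
  {A,E}  = {B,C,D}ᶜ
  [14 total]
Round 4: +2 →
  {D,E}  = {D} ∪ {E}
  {A,B,C}  = {B,C} ∪ {A}
  [16 total]
After Round 5 the family is unchanged; done.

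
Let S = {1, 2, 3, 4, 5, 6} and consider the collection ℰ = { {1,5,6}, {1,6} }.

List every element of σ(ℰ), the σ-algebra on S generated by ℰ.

Initial family (4 sets): { {}, {1,6}, {1,5,6}, S }.
Iteration 1. New:
  {2,3,4}  = S∖{1,5,6}
  {2,3,4,5}  = S∖{1,6}
  (now 6)
Iteration 2 adds 1:
  {1,2,3,4,6}  = {2,3,4} ∪ {1,6}
  (now 7)
Iteration 3. New:
  {5}  = S∖{1,2,3,4,6}
  (now 8)
Iteration 4: stable.

σ(ℰ) = { {}, {5}, {1,6}, {1,5,6}, {2,3,4}, {2,3,4,5}, {1,2,3,4,6}, S }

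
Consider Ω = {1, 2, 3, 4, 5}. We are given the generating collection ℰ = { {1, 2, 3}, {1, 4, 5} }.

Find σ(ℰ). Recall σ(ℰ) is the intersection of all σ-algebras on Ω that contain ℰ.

Answer: σ(ℰ) = { ∅, {1}, {2, 3}, {4, 5}, {1, 2, 3}, {1, 4, 5}, {2, 3, 4, 5}, Ω }

Working:
Seed the family with ℰ together with ∅ and Ω: { ∅, {1, 2, 3}, {1, 4, 5}, Ω }.
Iteration 1 (2 new):
  {2, 3}  = ᶜ of {1, 4, 5}
  {4, 5}  = ᶜ of {1, 2, 3}
  |family| = 6
Iteration 2: +1 →
  {2, 3, 4, 5}  = {4, 5} ∪ {2, 3}
  |family| = 7
Iteration 3: +1 →
  {1}  = ᶜ of {2, 3, 4, 5}
  |family| = 8
Iteration 4: no new sets; the family is a σ-algebra.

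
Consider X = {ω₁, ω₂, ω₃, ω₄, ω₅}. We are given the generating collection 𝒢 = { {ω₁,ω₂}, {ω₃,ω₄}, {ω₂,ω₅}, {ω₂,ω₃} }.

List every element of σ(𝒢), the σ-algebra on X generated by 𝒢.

σ(𝒢) (32 sets): { ∅, {ω₁}, {ω₂}, {ω₃}, {ω₄}, {ω₅}, {ω₁,ω₂}, {ω₁,ω₃}, {ω₁,ω₄}, {ω₁,ω₅}, {ω₂,ω₃}, {ω₂,ω₄}, {ω₂,ω₅}, {ω₃,ω₄}, {ω₃,ω₅}, {ω₄,ω₅}, {ω₁,ω₂,ω₃}, {ω₁,ω₂,ω₄}, {ω₁,ω₂,ω₅}, {ω₁,ω₃,ω₄}, {ω₁,ω₃,ω₅}, {ω₁,ω₄,ω₅}, {ω₂,ω₃,ω₄}, {ω₂,ω₃,ω₅}, {ω₂,ω₄,ω₅}, {ω₃,ω₄,ω₅}, {ω₁,ω₂,ω₃,ω₄}, {ω₁,ω₂,ω₃,ω₅}, {ω₁,ω₂,ω₄,ω₅}, {ω₁,ω₃,ω₄,ω₅}, {ω₂,ω₃,ω₄,ω₅}, X }

Trace:
Seed the family with 𝒢 together with ∅ and X: { ∅, {ω₁,ω₂}, {ω₂,ω₃}, {ω₂,ω₅}, {ω₃,ω₄}, X }.
Iteration 1 (9 new):
  {ω₁,ω₂,ω₃}  = {ω₂,ω₃} ∪ {ω₁,ω₂}
  {ω₁,ω₂,ω₅}  = complement {ω₃,ω₄}
  {ω₁,ω₃,ω₄}  = complement {ω₂,ω₅}
  {ω₁,ω₄,ω₅}  = complement {ω₂,ω₃}
  {ω₂,ω₃,ω₄}  = {ω₃,ω₄} ∪ {ω₂,ω₃}
  {ω₂,ω₃,ω₅}  = {ω₂,ω₅} ∪ {ω₂,ω₃}
  {ω₃,ω₄,ω₅}  = complement {ω₁,ω₂}
  {ω₁,ω₂,ω₃,ω₄}  = {ω₃,ω₄} ∪ {ω₁,ω₂}
  {ω₂,ω₃,ω₄,ω₅}  = {ω₂,ω₅} ∪ {ω₃,ω₄}
Iteration 2. New:
  {ω₁}  = complement {ω₂,ω₃,ω₄,ω₅}
  {ω₅}  = complement {ω₁,ω₂,ω₃,ω₄}
  {ω₁,ω₄}  = complement {ω₂,ω₃,ω₅}
  {ω₁,ω₅}  = complement {ω₂,ω₃,ω₄}
  {ω₄,ω₅}  = complement {ω₁,ω₂,ω₃}
  {ω₁,ω₂,ω₃,ω₅}  = {ω₂,ω₅} ∪ {ω₁,ω₂,ω₃}
  {ω₁,ω₂,ω₄,ω₅}  = {ω₁,ω₄,ω₅} ∪ {ω₂,ω₅}
  {ω₁,ω₃,ω₄,ω₅}  = {ω₁,ω₄,ω₅} ∪ {ω₃,ω₄,ω₅}
Iteration 3: +5 →
  {ω₂}  = complement {ω₁,ω₃,ω₄,ω₅}
  {ω₃}  = complement {ω₁,ω₂,ω₄,ω₅}
  {ω₄}  = complement {ω₁,ω₂,ω₃,ω₅}
  {ω₁,ω₂,ω₄}  = {ω₁,ω₄} ∪ {ω₁,ω₂}
  {ω₂,ω₄,ω₅}  = {ω₂,ω₅} ∪ {ω₄,ω₅}
Iteration 4. New:
  {ω₁,ω₃}  = complement {ω₂,ω₄,ω₅}
  {ω₂,ω₄}  = {ω₂} ∪ {ω₄}
  {ω₃,ω₅}  = complement {ω₁,ω₂,ω₄}
  {ω₁,ω₃,ω₅}  = {ω₃} ∪ {ω₁,ω₅}
Iteration 5: closed — nothing new.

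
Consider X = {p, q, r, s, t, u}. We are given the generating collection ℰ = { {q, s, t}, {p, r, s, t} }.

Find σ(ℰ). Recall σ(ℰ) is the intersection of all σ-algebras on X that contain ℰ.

Start: ℰ ∪ {∅, X} = { {}, {q, s, t}, {p, r, s, t}, X }.
Pass 1. New:
  {q, u}  = ᶜ of {p, r, s, t}
  {p, r, u}  = ᶜ of {q, s, t}
  {p, q, r, s, t}  = {p, r, s, t} ∪ {q, s, t}
  (now 7)
Pass 2. New:
  {u}  = ᶜ of {p, q, r, s, t}
  {p, q, r, u}  = {p, r, u} ∪ {q, u}
  {q, s, t, u}  = {q, u} ∪ {q, s, t}
  {p, r, s, t, u}  = {p, r, s, t} ∪ {p, r, u}
  (now 11)
Pass 3. New:
  {q}  = ᶜ of {p, r, s, t, u}
  {p, r}  = ᶜ of {q, s, t, u}
  {s, t}  = ᶜ of {p, q, r, u}
  (now 14)
Pass 4: +2 →
  {p, q, r}  = {p, r} ∪ {q}
  {s, t, u}  = {s, t} ∪ {u}
  (now 16)
Pass 5 adds nothing — fixpoint reached.

σ(ℰ) = { {}, {q}, {u}, {p, r}, {q, u}, {s, t}, {p, q, r}, {p, r, u}, {q, s, t}, {s, t, u}, {p, q, r, u}, {p, r, s, t}, {q, s, t, u}, {p, q, r, s, t}, {p, r, s, t, u}, X }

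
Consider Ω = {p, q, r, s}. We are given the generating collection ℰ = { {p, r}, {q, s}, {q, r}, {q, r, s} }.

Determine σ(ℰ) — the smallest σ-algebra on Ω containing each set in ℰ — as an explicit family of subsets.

Answer: σ(ℰ) = { {}, {p}, {q}, {r}, {s}, {p, q}, {p, r}, {p, s}, {q, r}, {q, s}, {r, s}, {p, q, r}, {p, q, s}, {p, r, s}, {q, r, s}, Ω }

Working:
Start: ℰ ∪ {∅, Ω} = { {}, {p, r}, {q, r}, {q, s}, {q, r, s}, Ω }.
Step 1. New:
  {p}  = {q, r, s}ᶜ
  {p, s}  = {q, r}ᶜ
  {p, q, r}  = {q, r} ∪ {p, r}
  [9 total]
Step 2 adds 3:
  {s}  = {p, q, r}ᶜ
  {p, q, s}  = {p, s} ∪ {q, s}
  {p, r, s}  = {p, s} ∪ {p, r}
  [12 total]
Step 3 adds 2:
  {q}  = {p, r, s}ᶜ
  {r}  = {p, q, s}ᶜ
  [14 total]
Step 4: 2 new —
  {p, q}  = {q} ∪ {p}
  {r, s}  = {r} ∪ {s}
  [16 total]
Step 5: closed — nothing new.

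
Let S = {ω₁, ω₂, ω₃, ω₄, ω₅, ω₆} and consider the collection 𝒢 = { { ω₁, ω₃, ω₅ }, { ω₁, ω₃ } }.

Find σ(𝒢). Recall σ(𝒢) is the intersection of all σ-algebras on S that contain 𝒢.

|σ(𝒢)| = 8.  σ(𝒢) = { {}, { ω₅ }, { ω₁, ω₃ }, { ω₁, ω₃, ω₅ }, { ω₂, ω₄, ω₆ }, { ω₂, ω₄, ω₅, ω₆ }, { ω₁, ω₂, ω₃, ω₄, ω₆ }, S }

Trace:
Begin from { {}, { ω₁, ω₃ }, { ω₁, ω₃, ω₅ }, S } (that is, 𝒢 plus ∅ and S).
Pass 1: +2 →
  { ω₂, ω₄, ω₆ }  = { ω₁, ω₃, ω₅ }ᶜ
  { ω₂, ω₄, ω₅, ω₆ }  = { ω₁, ω₃ }ᶜ
  (now 6)
Pass 2 (1 new):
  { ω₁, ω₂, ω₃, ω₄, ω₆ }  = { ω₂, ω₄, ω₆ } ∪ { ω₁, ω₃ }
  (now 7)
Pass 3: 1 new —
  { ω₅ }  = { ω₁, ω₂, ω₃, ω₄, ω₆ }ᶜ
  (now 8)
After Pass 4 the family is unchanged; done.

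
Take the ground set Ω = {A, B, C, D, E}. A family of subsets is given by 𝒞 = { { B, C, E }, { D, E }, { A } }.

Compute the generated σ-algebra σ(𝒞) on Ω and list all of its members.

Answer: σ(𝒞) = { {}, { A }, { D }, { E }, { A, D }, { A, E }, { B, C }, { D, E }, { A, B, C }, { A, D, E }, { B, C, D }, { B, C, E }, { A, B, C, D }, { A, B, C, E }, { B, C, D, E }, Ω }

Check:
Start: 𝒞 ∪ {∅, Ω} = { {}, { A }, { D, E }, { B, C, E }, Ω }.
Step 1: 5 new —
  { A, D }  = Ω∖{ B, C, E }
  { A, B, C }  = Ω∖{ D, E }
  { A, D, E }  = { D, E } ∪ { A }
  { A, B, C, E }  = { B, C, E } ∪ { A }
  { B, C, D, E }  = Ω∖{ A }
  [10 total]
Step 2: +3 →
  { D }  = Ω∖{ A, B, C, E }
  { B, C }  = Ω∖{ A, D, E }
  { A, B, C, D }  = { A, B, C } ∪ { A, D }
  [13 total]
Step 3: +2 →
  { E }  = Ω∖{ A, B, C, D }
  { B, C, D }  = { B, C } ∪ { D }
  [15 total]
Step 4: 1 new —
  { A, E }  = Ω∖{ B, C, D }
  [16 total]
Step 5: already closed under ᶜ and ∪.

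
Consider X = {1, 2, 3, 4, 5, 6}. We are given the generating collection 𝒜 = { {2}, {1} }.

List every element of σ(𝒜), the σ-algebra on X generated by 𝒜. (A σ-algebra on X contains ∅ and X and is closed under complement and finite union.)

Take S₀ = 𝒜 ∪ {∅, X} = { {}, {1}, {2}, X }.
Iteration 1: +3 →
  {1,2}  = {2} ∪ {1}
  {1,3,4,5,6}  = complement {2}
  {2,3,4,5,6}  = complement {1}
  — 7 sets.
Iteration 2 adds 1:
  {3,4,5,6}  = complement {1,2}
  — 8 sets.
Iteration 3: closed — nothing new.

|σ(𝒜)| = 8.  σ(𝒜) = { {}, {1}, {2}, {1,2}, {3,4,5,6}, {1,3,4,5,6}, {2,3,4,5,6}, X }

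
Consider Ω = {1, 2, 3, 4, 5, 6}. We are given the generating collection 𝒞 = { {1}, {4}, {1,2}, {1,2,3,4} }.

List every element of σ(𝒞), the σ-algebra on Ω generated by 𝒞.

Start: 𝒞 ∪ {∅, Ω} = { {}, {1}, {4}, {1,2}, {1,2,3,4}, Ω }.
Iteration 1 (6 new):
  {1,4}  = {4} ∪ {1}
  {5,6}  = {1,2,3,4}ᶜ
  {1,2,4}  = {1,2} ∪ {4}
  {3,4,5,6}  = {1,2}ᶜ
  {1,2,3,5,6}  = {4}ᶜ
  {2,3,4,5,6}  = {1}ᶜ
Iteration 2 (8 new):
  {1,5,6}  = {5,6} ∪ {1}
  {3,5,6}  = {1,2,4}ᶜ
  {4,5,6}  = {5,6} ∪ {4}
  {1,2,5,6}  = {5,6} ∪ {1,2}
  {1,4,5,6}  = {5,6} ∪ {1,4}
  {2,3,5,6}  = {1,4}ᶜ
  {1,2,4,5,6}  = {5,6} ∪ {1,2,4}
  {1,3,4,5,6}  = {1} ∪ {3,4,5,6}
Iteration 3: 7 new —
  {2}  = {1,3,4,5,6}ᶜ
  {3}  = {1,2,4,5,6}ᶜ
  {2,3}  = {1,4,5,6}ᶜ
  {3,4}  = {1,2,5,6}ᶜ
  {1,2,3}  = {4,5,6}ᶜ
  {2,3,4}  = {1,5,6}ᶜ
  {1,3,5,6}  = {1,5,6} ∪ {3,5,6}
Iteration 4. New:
  {1,3}  = {1} ∪ {3}
  {2,4}  = {1,3,5,6}ᶜ
  {1,3,4}  = {3,4} ∪ {1}
  {2,5,6}  = {5,6} ∪ {2}
  {2,4,5,6}  = {2} ∪ {4,5,6}
Iteration 5: no new sets; the family is a σ-algebra.

Therefore σ(𝒞) = { {}, {1}, {2}, {3}, {4}, {1,2}, {1,3}, {1,4}, {2,3}, {2,4}, {3,4}, {5,6}, {1,2,3}, {1,2,4}, {1,3,4}, {1,5,6}, {2,3,4}, {2,5,6}, {3,5,6}, {4,5,6}, {1,2,3,4}, {1,2,5,6}, {1,3,5,6}, {1,4,5,6}, {2,3,5,6}, {2,4,5,6}, {3,4,5,6}, {1,2,3,5,6}, {1,2,4,5,6}, {1,3,4,5,6}, {2,3,4,5,6}, Ω } (|σ(𝒞)| = 32).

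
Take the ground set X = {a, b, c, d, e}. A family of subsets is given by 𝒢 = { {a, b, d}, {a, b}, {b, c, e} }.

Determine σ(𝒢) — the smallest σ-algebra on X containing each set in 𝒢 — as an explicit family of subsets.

Seed the family with 𝒢 together with ∅ and X: { {}, {a, b}, {a, b, d}, {b, c, e}, X }.
Pass 1: 4 new —
  {a, d}  = {b, c, e}ᶜ
  {c, e}  = {a, b, d}ᶜ
  {c, d, e}  = {a, b}ᶜ
  {a, b, c, e}  = {b, c, e} ∪ {a, b}
  [9 total]
Pass 2 (3 new):
  {d}  = {a, b, c, e}ᶜ
  {a, c, d, e}  = {c, d, e} ∪ {a, d}
  {b, c, d, e}  = {c, d, e} ∪ {b, c, e}
  [12 total]
Pass 3: +2 →
  {a}  = {b, c, d, e}ᶜ
  {b}  = {a, c, d, e}ᶜ
  [14 total]
Pass 4 adds 2:
  {b, d}  = {d} ∪ {b}
  {a, c, e}  = {c, e} ∪ {a}
  [16 total]
Pass 5: stable.

Hence σ(𝒢) has 16 members: { {}, {a}, {b}, {d}, {a, b}, {a, d}, {b, d}, {c, e}, {a, b, d}, {a, c, e}, {b, c, e}, {c, d, e}, {a, b, c, e}, {a, c, d, e}, {b, c, d, e}, X }.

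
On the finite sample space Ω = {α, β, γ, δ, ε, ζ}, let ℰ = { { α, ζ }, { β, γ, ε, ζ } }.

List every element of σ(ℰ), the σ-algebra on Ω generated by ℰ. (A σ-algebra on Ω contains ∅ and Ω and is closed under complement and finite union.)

Initial family (4 sets): { {}, { α, ζ }, { β, γ, ε, ζ }, Ω }.
Pass 1 adds 3:
  { α, δ }  = { β, γ, ε, ζ }ᶜ
  { β, γ, δ, ε }  = { α, ζ }ᶜ
  { α, β, γ, ε, ζ }  = { β, γ, ε, ζ } ∪ { α, ζ }
  [7 total]
Pass 2: 4 new —
  { δ }  = { α, β, γ, ε, ζ }ᶜ
  { α, δ, ζ }  = { α, δ } ∪ { α, ζ }
  { α, β, γ, δ, ε }  = { α, δ } ∪ { β, γ, δ, ε }
  { β, γ, δ, ε, ζ }  = { β, γ, δ, ε } ∪ { β, γ, ε, ζ }
  [11 total]
Pass 3 adds 3:
  { α }  = { β, γ, δ, ε, ζ }ᶜ
  { ζ }  = { α, β, γ, δ, ε }ᶜ
  { β, γ, ε }  = { α, δ, ζ }ᶜ
  [14 total]
Pass 4 (2 new):
  { δ, ζ }  = { δ } ∪ { ζ }
  { α, β, γ, ε }  = { β, γ, ε } ∪ { α }
  [16 total]
After Pass 5 the family is unchanged; done.

|σ(ℰ)| = 16.  σ(ℰ) = { {}, { α }, { δ }, { ζ }, { α, δ }, { α, ζ }, { δ, ζ }, { α, δ, ζ }, { β, γ, ε }, { α, β, γ, ε }, { β, γ, δ, ε }, { β, γ, ε, ζ }, { α, β, γ, δ, ε }, { α, β, γ, ε, ζ }, { β, γ, δ, ε, ζ }, Ω }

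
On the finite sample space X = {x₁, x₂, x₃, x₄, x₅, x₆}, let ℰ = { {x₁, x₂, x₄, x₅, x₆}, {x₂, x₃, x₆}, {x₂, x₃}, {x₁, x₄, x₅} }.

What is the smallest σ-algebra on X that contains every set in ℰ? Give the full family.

Begin from { {}, {x₂, x₃}, {x₁, x₄, x₅}, {x₂, x₃, x₆}, {x₁, x₂, x₄, x₅, x₆}, X } (that is, ℰ plus ∅ and X).
Step 1 adds 3:
  {x₃}  = complement {x₁, x₂, x₄, x₅, x₆}
  {x₁, x₄, x₅, x₆}  = complement {x₂, x₃}
  {x₁, x₂, x₃, x₄, x₅}  = {x₁, x₄, x₅} ∪ {x₂, x₃}
Step 2 adds 3:
  {x₆}  = complement {x₁, x₂, x₃, x₄, x₅}
  {x₁, x₃, x₄, x₅}  = {x₁, x₄, x₅} ∪ {x₃}
  {x₁, x₃, x₄, x₅, x₆}  = {x₁, x₄, x₅, x₆} ∪ {x₃}
Step 3 (3 new):
  {x₂}  = complement {x₁, x₃, x₄, x₅, x₆}
  {x₂, x₆}  = complement {x₁, x₃, x₄, x₅}
  {x₃, x₆}  = {x₃} ∪ {x₆}
Step 4 adds 1:
  {x₁, x₂, x₄, x₅}  = complement {x₃, x₆}
Step 5: stable.

Hence σ(ℰ) has 16 members: { {}, {x₂}, {x₃}, {x₆}, {x₂, x₃}, {x₂, x₆}, {x₃, x₆}, {x₁, x₄, x₅}, {x₂, x₃, x₆}, {x₁, x₂, x₄, x₅}, {x₁, x₃, x₄, x₅}, {x₁, x₄, x₅, x₆}, {x₁, x₂, x₃, x₄, x₅}, {x₁, x₂, x₄, x₅, x₆}, {x₁, x₃, x₄, x₅, x₆}, X }.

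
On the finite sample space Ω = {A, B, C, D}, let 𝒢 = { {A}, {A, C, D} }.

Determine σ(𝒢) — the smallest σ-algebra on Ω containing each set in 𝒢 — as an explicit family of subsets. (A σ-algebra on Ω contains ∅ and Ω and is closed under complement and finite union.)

Begin from { ∅, {A}, {A, C, D}, Ω } (that is, 𝒢 plus ∅ and Ω).
Round 1 adds 2:
  {B}  = complement {A, C, D}
  {B, C, D}  = complement {A}
  [6 total]
Round 2: +1 →
  {A, B}  = {B} ∪ {A}
  [7 total]
Round 3 (1 new):
  {C, D}  = complement {A, B}
  [8 total]
Round 4: stable.

|σ(𝒢)| = 8.  σ(𝒢) = { ∅, {A}, {B}, {A, B}, {C, D}, {A, C, D}, {B, C, D}, Ω }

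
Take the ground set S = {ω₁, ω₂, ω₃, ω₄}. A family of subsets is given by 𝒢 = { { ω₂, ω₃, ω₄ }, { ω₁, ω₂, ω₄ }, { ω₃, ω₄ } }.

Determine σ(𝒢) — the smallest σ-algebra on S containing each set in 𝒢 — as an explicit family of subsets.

Seed the family with 𝒢 together with ∅ and S: { {}, { ω₃, ω₄ }, { ω₁, ω₂, ω₄ }, { ω₂, ω₃, ω₄ }, S }.
Iteration 1: 3 new —
  { ω₁ }  = { ω₂, ω₃, ω₄ }ᶜ
  { ω₃ }  = { ω₁, ω₂, ω₄ }ᶜ
  { ω₁, ω₂ }  = { ω₃, ω₄ }ᶜ
  |family| = 8
Iteration 2: +3 →
  { ω₁, ω₃ }  = { ω₃ } ∪ { ω₁ }
  { ω₁, ω₂, ω₃ }  = { ω₃ } ∪ { ω₁, ω₂ }
  { ω₁, ω₃, ω₄ }  = { ω₃, ω₄ } ∪ { ω₁ }
  |family| = 11
Iteration 3: 3 new —
  { ω₂ }  = { ω₁, ω₃, ω₄ }ᶜ
  { ω₄ }  = { ω₁, ω₂, ω₃ }ᶜ
  { ω₂, ω₄ }  = { ω₁, ω₃ }ᶜ
  |family| = 14
Iteration 4: 2 new —
  { ω₁, ω₄ }  = { ω₄ } ∪ { ω₁ }
  { ω₂, ω₃ }  = { ω₃ } ∪ { ω₂ }
  |family| = 16
After Iteration 5 the family is unchanged; done.

|σ(𝒢)| = 16.  σ(𝒢) = { {}, { ω₁ }, { ω₂ }, { ω₃ }, { ω₄ }, { ω₁, ω₂ }, { ω₁, ω₃ }, { ω₁, ω₄ }, { ω₂, ω₃ }, { ω₂, ω₄ }, { ω₃, ω₄ }, { ω₁, ω₂, ω₃ }, { ω₁, ω₂, ω₄ }, { ω₁, ω₃, ω₄ }, { ω₂, ω₃, ω₄ }, S }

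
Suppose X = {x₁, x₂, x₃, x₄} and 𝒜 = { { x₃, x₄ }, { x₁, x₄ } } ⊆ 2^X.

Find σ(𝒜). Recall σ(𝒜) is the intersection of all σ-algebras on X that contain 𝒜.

Begin from { {  }, { x₁, x₄ }, { x₃, x₄ }, X } (that is, 𝒜 plus ∅ and X).
Round 1: 3 new —
  { x₁, x₂ }  = X∖{ x₃, x₄ }
  { x₂, x₃ }  = X∖{ x₁, x₄ }
  { x₁, x₃, x₄ }  = { x₃, x₄ } ∪ { x₁, x₄ }
  (now 7)
Round 2: +4 →
  { x₂ }  = X∖{ x₁, x₃, x₄ }
  { x₁, x₂, x₃ }  = { x₂, x₃ } ∪ { x₁, x₂ }
  { x₁, x₂, x₄ }  = { x₁, x₄ } ∪ { x₁, x₂ }
  { x₂, x₃, x₄ }  = { x₃, x₄ } ∪ { x₂, x₃ }
  (now 11)
Round 3. New:
  { x₁ }  = X∖{ x₂, x₃, x₄ }
  { x₃ }  = X∖{ x₁, x₂, x₄ }
  { x₄ }  = X∖{ x₁, x₂, x₃ }
  (now 14)
Round 4: +2 →
  { x₁, x₃ }  = { x₃ } ∪ { x₁ }
  { x₂, x₄ }  = { x₄ } ∪ { x₂ }
  (now 16)
After Round 5 the family is unchanged; done.

|σ(𝒜)| = 16.  σ(𝒜) = { {  }, { x₁ }, { x₂ }, { x₃ }, { x₄ }, { x₁, x₂ }, { x₁, x₃ }, { x₁, x₄ }, { x₂, x₃ }, { x₂, x₄ }, { x₃, x₄ }, { x₁, x₂, x₃ }, { x₁, x₂, x₄ }, { x₁, x₃, x₄ }, { x₂, x₃, x₄ }, X }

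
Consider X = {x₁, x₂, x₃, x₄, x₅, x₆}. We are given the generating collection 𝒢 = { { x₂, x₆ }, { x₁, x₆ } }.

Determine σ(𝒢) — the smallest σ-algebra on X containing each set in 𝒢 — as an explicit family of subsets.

Answer: σ(𝒢) = { {  }, { x₁ }, { x₂ }, { x₆ }, { x₁, x₂ }, { x₁, x₆ }, { x₂, x₆ }, { x₁, x₂, x₆ }, { x₃, x₄, x₅ }, { x₁, x₃, x₄, x₅ }, { x₂, x₃, x₄, x₅ }, { x₃, x₄, x₅, x₆ }, { x₁, x₂, x₃, x₄, x₅ }, { x₁, x₃, x₄, x₅, x₆ }, { x₂, x₃, x₄, x₅, x₆ }, X }

Derivation:
Begin from { {  }, { x₁, x₆ }, { x₂, x₆ }, X } (that is, 𝒢 plus ∅ and X).
Pass 1. New:
  { x₁, x₂, x₆ }  = { x₂, x₆ } ∪ { x₁, x₆ }
  { x₁, x₃, x₄, x₅ }  = { x₂, x₆ }ᶜ
  { x₂, x₃, x₄, x₅ }  = { x₁, x₆ }ᶜ
  [7 total]
Pass 2 (4 new):
  { x₃, x₄, x₅ }  = { x₁, x₂, x₆ }ᶜ
  { x₁, x₂, x₃, x₄, x₅ }  = { x₁, x₃, x₄, x₅ } ∪ { x₂, x₃, x₄, x₅ }
  { x₁, x₃, x₄, x₅, x₆ }  = { x₁, x₃, x₄, x₅ } ∪ { x₁, x₆ }
  { x₂, x₃, x₄, x₅, x₆ }  = { x₂, x₆ } ∪ { x₂, x₃, x₄, x₅ }
  [11 total]
Pass 3 adds 3:
  { x₁ }  = { x₂, x₃, x₄, x₅, x₆ }ᶜ
  { x₂ }  = { x₁, x₃, x₄, x₅, x₆ }ᶜ
  { x₆ }  = { x₁, x₂, x₃, x₄, x₅ }ᶜ
  [14 total]
Pass 4: 2 new —
  { x₁, x₂ }  = { x₂ } ∪ { x₁ }
  { x₃, x₄, x₅, x₆ }  = { x₃, x₄, x₅ } ∪ { x₆ }
  [16 total]
Pass 5: already closed under ᶜ and ∪.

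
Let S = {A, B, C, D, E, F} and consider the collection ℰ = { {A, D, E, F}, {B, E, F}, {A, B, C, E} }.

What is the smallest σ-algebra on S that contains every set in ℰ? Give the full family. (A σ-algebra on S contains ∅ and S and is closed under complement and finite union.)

Start: ℰ ∪ {∅, S} = { {}, {B, E, F}, {A, B, C, E}, {A, D, E, F}, S }.
Step 1. New:
  {B, C}  = {A, D, E, F}ᶜ
  {D, F}  = {A, B, C, E}ᶜ
  {A, C, D}  = {B, E, F}ᶜ
  {A, B, C, E, F}  = {B, E, F} ∪ {A, B, C, E}
  {A, B, D, E, F}  = {A, D, E, F} ∪ {B, E, F}
  (now 10)
Step 2: 9 new —
  {C}  = {A, B, D, E, F}ᶜ
  {D}  = {A, B, C, E, F}ᶜ
  {A, B, C, D}  = {A, C, D} ∪ {B, C}
  {A, C, D, F}  = {A, C, D} ∪ {D, F}
  {B, C, D, F}  = {B, C} ∪ {D, F}
  {B, C, E, F}  = {B, E, F} ∪ {B, C}
  {B, D, E, F}  = {B, E, F} ∪ {D, F}
  {A, B, C, D, E}  = {A, C, D} ∪ {A, B, C, E}
  {A, C, D, E, F}  = {A, D, E, F} ∪ {A, C, D}
  (now 19)
Step 3 adds 12:
  {B}  = {A, C, D, E, F}ᶜ
  {F}  = {A, B, C, D, E}ᶜ
  {A, C}  = {B, D, E, F}ᶜ
  {A, D}  = {B, C, E, F}ᶜ
  {A, E}  = {B, C, D, F}ᶜ
  {B, E}  = {A, C, D, F}ᶜ
  {C, D}  = {C} ∪ {D}
  {E, F}  = {A, B, C, D}ᶜ
  {B, C, D}  = {B, C} ∪ {D}
  {C, D, F}  = {D, F} ∪ {C}
  {A, B, C, D, F}  = {A, C, D} ∪ {B, C, D, F}
  {B, C, D, E, F}  = {D, F} ∪ {B, C, E, F}
  (now 31)
Step 4 (25 new):
  {A}  = {B, C, D, E, F}ᶜ
  {E}  = {A, B, C, D, F}ᶜ
  {B, D}  = {B} ∪ {D}
  {B, F}  = {B} ∪ {F}
  {C, F}  = {F} ∪ {C}
  {A, B, C}  = {B} ∪ {A, C}
  {A, B, D}  = {B} ∪ {A, D}
  {A, B, E}  = {C, D, F}ᶜ
  {A, C, E}  = {C} ∪ {A, E}
  {A, C, F}  = {F} ∪ {A, C}
  {A, D, E}  = {A, D} ∪ {A, E}
  {A, D, F}  = {F} ∪ {A, D}
  {A, E, F}  = {B, C, D}ᶜ
  {B, C, E}  = {B, E} ∪ {C}
  {B, C, F}  = {F} ∪ {B, C}
  {B, D, E}  = {B, E} ∪ {D}
  {B, D, F}  = {B} ∪ {D, F}
  {C, E, F}  = {E, F} ∪ {C}
  {D, E, F}  = {E, F} ∪ {D}
  {A, B, D, E}  = {B, E} ∪ {A, D}
  {A, B, E, F}  = {C, D}ᶜ
  {A, C, D, E}  = {C, D} ∪ {A, E}
  {A, C, E, F}  = {E, F} ∪ {A, C}
  {B, C, D, E}  = {B, E} ∪ {C, D}
  {C, D, E, F}  = {C, D} ∪ {E, F}
  (now 56)
Step 5: +8 →
  {A, B}  = {C, D, E, F}ᶜ
  {A, F}  = {B, C, D, E}ᶜ
  {C, E}  = {C} ∪ {E}
  {D, E}  = {D} ∪ {E}
  {A, B, F}  = {B, F} ∪ {A}
  {C, D, E}  = {C, D} ∪ {E}
  {A, B, C, F}  = {A, C, F} ∪ {B}
  {A, B, D, F}  = {B, D, F} ∪ {A, B, D}
  (now 64)
Step 6: closed — nothing new.

Hence σ(ℰ) has 64 members: { {}, {A}, {B}, {C}, {D}, {E}, {F}, {A, B}, {A, C}, {A, D}, {A, E}, {A, F}, {B, C}, {B, D}, {B, E}, {B, F}, {C, D}, {C, E}, {C, F}, {D, E}, {D, F}, {E, F}, {A, B, C}, {A, B, D}, {A, B, E}, {A, B, F}, {A, C, D}, {A, C, E}, {A, C, F}, {A, D, E}, {A, D, F}, {A, E, F}, {B, C, D}, {B, C, E}, {B, C, F}, {B, D, E}, {B, D, F}, {B, E, F}, {C, D, E}, {C, D, F}, {C, E, F}, {D, E, F}, {A, B, C, D}, {A, B, C, E}, {A, B, C, F}, {A, B, D, E}, {A, B, D, F}, {A, B, E, F}, {A, C, D, E}, {A, C, D, F}, {A, C, E, F}, {A, D, E, F}, {B, C, D, E}, {B, C, D, F}, {B, C, E, F}, {B, D, E, F}, {C, D, E, F}, {A, B, C, D, E}, {A, B, C, D, F}, {A, B, C, E, F}, {A, B, D, E, F}, {A, C, D, E, F}, {B, C, D, E, F}, S }.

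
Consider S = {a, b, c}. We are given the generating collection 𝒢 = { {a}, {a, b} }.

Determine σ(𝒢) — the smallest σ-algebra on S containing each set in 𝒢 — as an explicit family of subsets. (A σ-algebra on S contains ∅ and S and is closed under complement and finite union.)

Start: 𝒢 ∪ {∅, S} = { {}, {a}, {a, b}, S }.
Round 1 adds 2:
  {c}  = S∖{a, b}
  {b, c}  = S∖{a}
  — 6 sets.
Round 2: 1 new —
  {a, c}  = {c} ∪ {a}
  — 7 sets.
Round 3 adds 1:
  {b}  = S∖{a, c}
  — 8 sets.
After Round 4 the family is unchanged; done.

σ(𝒢) = { {}, {a}, {b}, {c}, {a, b}, {a, c}, {b, c}, S }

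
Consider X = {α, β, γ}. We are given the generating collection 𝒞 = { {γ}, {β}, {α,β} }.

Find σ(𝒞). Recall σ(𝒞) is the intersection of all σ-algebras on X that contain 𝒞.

σ(𝒞) = { ∅, {α}, {β}, {γ}, {α,β}, {α,γ}, {β,γ}, X }

Trace:
Initial family (5 sets): { ∅, {β}, {γ}, {α,β}, X }.
Step 1: 2 new —
  {α,γ}  = {β}ᶜ
  {β,γ}  = {γ} ∪ {β}
  (now 7)
Step 2: 1 new —
  {α}  = {β,γ}ᶜ
  (now 8)
After Step 3 the family is unchanged; done.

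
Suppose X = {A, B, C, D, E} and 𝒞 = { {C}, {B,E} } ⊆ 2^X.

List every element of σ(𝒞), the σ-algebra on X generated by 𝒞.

Answer: σ(𝒞) = { ∅, {C}, {A,D}, {B,E}, {A,C,D}, {B,C,E}, {A,B,D,E}, X }

Check:
Take S₀ = 𝒞 ∪ {∅, X} = { ∅, {C}, {B,E}, X }.
Pass 1 adds 3:
  {A,C,D}  = {B,E}ᶜ
  {B,C,E}  = {C} ∪ {B,E}
  {A,B,D,E}  = {C}ᶜ
  — 7 sets.
Pass 2: 1 new —
  {A,D}  = {B,C,E}ᶜ
  — 8 sets.
Pass 3: closed — nothing new.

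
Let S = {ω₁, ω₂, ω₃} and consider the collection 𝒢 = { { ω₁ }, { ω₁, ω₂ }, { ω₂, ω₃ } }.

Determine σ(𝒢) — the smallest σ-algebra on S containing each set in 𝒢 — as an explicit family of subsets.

Start: 𝒢 ∪ {∅, S} = { {  }, { ω₁ }, { ω₁, ω₂ }, { ω₂, ω₃ }, S }.
Round 1: 1 new —
  { ω₃ }  = ᶜ of { ω₁, ω₂ }
  — 6 sets.
Round 2: 1 new —
  { ω₁, ω₃ }  = { ω₃ } ∪ { ω₁ }
  — 7 sets.
Round 3 adds 1:
  { ω₂ }  = ᶜ of { ω₁, ω₃ }
  — 8 sets.
Round 4: closed — nothing new.

σ(𝒢) = { {  }, { ω₁ }, { ω₂ }, { ω₃ }, { ω₁, ω₂ }, { ω₁, ω₃ }, { ω₂, ω₃ }, S }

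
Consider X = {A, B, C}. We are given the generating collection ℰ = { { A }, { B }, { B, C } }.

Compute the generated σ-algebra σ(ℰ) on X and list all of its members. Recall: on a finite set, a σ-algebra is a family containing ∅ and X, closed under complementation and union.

σ(ℰ) (8 sets): { {  }, { A }, { B }, { C }, { A, B }, { A, C }, { B, C }, X }

Check:
Seed the family with ℰ together with ∅ and X: { {  }, { A }, { B }, { B, C }, X }.
Pass 1 (2 new):
  { A, B }  = { B } ∪ { A }
  { A, C }  = ᶜ of { B }
  [7 total]
Pass 2: 1 new —
  { C }  = ᶜ of { A, B }
  [8 total]
Pass 3 adds nothing — fixpoint reached.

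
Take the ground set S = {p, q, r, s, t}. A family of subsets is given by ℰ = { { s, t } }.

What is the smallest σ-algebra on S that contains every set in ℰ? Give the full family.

σ(ℰ) (4 sets): { {  }, { s, t }, { p, q, r }, S }

Derivation:
Take S₀ = ℰ ∪ {∅, S} = { {  }, { s, t }, S }.
Step 1: 1 new —
  { p, q, r }  = S∖{ s, t }
  [4 total]
After Step 2 the family is unchanged; done.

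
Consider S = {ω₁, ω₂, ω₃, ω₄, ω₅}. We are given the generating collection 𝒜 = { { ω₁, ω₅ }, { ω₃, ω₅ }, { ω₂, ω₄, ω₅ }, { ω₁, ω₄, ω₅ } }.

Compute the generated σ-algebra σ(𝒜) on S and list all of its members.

σ(𝒜) = { ∅, { ω₁ }, { ω₂ }, { ω₃ }, { ω₄ }, { ω₅ }, { ω₁, ω₂ }, { ω₁, ω₃ }, { ω₁, ω₄ }, { ω₁, ω₅ }, { ω₂, ω₃ }, { ω₂, ω₄ }, { ω₂, ω₅ }, { ω₃, ω₄ }, { ω₃, ω₅ }, { ω₄, ω₅ }, { ω₁, ω₂, ω₃ }, { ω₁, ω₂, ω₄ }, { ω₁, ω₂, ω₅ }, { ω₁, ω₃, ω₄ }, { ω₁, ω₃, ω₅ }, { ω₁, ω₄, ω₅ }, { ω₂, ω₃, ω₄ }, { ω₂, ω₃, ω₅ }, { ω₂, ω₄, ω₅ }, { ω₃, ω₄, ω₅ }, { ω₁, ω₂, ω₃, ω₄ }, { ω₁, ω₂, ω₃, ω₅ }, { ω₁, ω₂, ω₄, ω₅ }, { ω₁, ω₃, ω₄, ω₅ }, { ω₂, ω₃, ω₄, ω₅ }, S }

Derivation:
Begin from { ∅, { ω₁, ω₅ }, { ω₃, ω₅ }, { ω₁, ω₄, ω₅ }, { ω₂, ω₄, ω₅ }, S } (that is, 𝒜 plus ∅ and S).
Step 1 (8 new):
  { ω₁, ω₃ }  = ᶜ of { ω₂, ω₄, ω₅ }
  { ω₂, ω₃ }  = ᶜ of { ω₁, ω₄, ω₅ }
  { ω₁, ω₂, ω₄ }  = ᶜ of { ω₃, ω₅ }
  { ω₁, ω₃, ω₅ }  = { ω₁, ω₅ } ∪ { ω₃, ω₅ }
  { ω₂, ω₃, ω₄ }  = ᶜ of { ω₁, ω₅ }
  { ω₁, ω₂, ω₄, ω₅ }  = { ω₁, ω₄, ω₅ } ∪ { ω₂, ω₄, ω₅ }
  { ω₁, ω₃, ω₄, ω₅ }  = { ω₁, ω₄, ω₅ } ∪ { ω₃, ω₅ }
  { ω₂, ω₃, ω₄, ω₅ }  = { ω₃, ω₅ } ∪ { ω₂, ω₄, ω₅ }
  (now 14)
Step 2. New:
  { ω₁ }  = ᶜ of { ω₂, ω₃, ω₄, ω₅ }
  { ω₂ }  = ᶜ of { ω₁, ω₃, ω₄, ω₅ }
  { ω₃ }  = ᶜ of { ω₁, ω₂, ω₄, ω₅ }
  { ω₂, ω₄ }  = ᶜ of { ω₁, ω₃, ω₅ }
  { ω₁, ω₂, ω₃ }  = { ω₂, ω₃ } ∪ { ω₁, ω₃ }
  { ω₂, ω₃, ω₅ }  = { ω₂, ω₃ } ∪ { ω₃, ω₅ }
  { ω₁, ω₂, ω₃, ω₄ }  = { ω₂, ω₃, ω₄ } ∪ { ω₁, ω₂, ω₄ }
  { ω₁, ω₂, ω₃, ω₅ }  = { ω₁, ω₃, ω₅ } ∪ { ω₂, ω₃ }
  (now 22)
Step 3: +6 →
  { ω₄ }  = ᶜ of { ω₁, ω₂, ω₃, ω₅ }
  { ω₅ }  = ᶜ of { ω₁, ω₂, ω₃, ω₄ }
  { ω₁, ω₂ }  = { ω₂ } ∪ { ω₁ }
  { ω₁, ω₄ }  = ᶜ of { ω₂, ω₃, ω₅ }
  { ω₄, ω₅ }  = ᶜ of { ω₁, ω₂, ω₃ }
  { ω₁, ω₂, ω₅ }  = { ω₂ } ∪ { ω₁, ω₅ }
  (now 28)
Step 4: +4 →
  { ω₂, ω₅ }  = { ω₂ } ∪ { ω₅ }
  { ω₃, ω₄ }  = ᶜ of { ω₁, ω₂, ω₅ }
  { ω₁, ω₃, ω₄ }  = { ω₃ } ∪ { ω₁, ω₄ }
  { ω₃, ω₄, ω₅ }  = ᶜ of { ω₁, ω₂ }
  (now 32)
Step 5 adds nothing — fixpoint reached.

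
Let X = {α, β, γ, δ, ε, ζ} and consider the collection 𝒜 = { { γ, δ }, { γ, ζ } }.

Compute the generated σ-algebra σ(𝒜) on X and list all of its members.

Initial family (4 sets): { {  }, { γ, δ }, { γ, ζ }, X }.
Iteration 1: 3 new —
  { γ, δ, ζ }  = { γ, δ } ∪ { γ, ζ }
  { α, β, δ, ε }  = X∖{ γ, ζ }
  { α, β, ε, ζ }  = X∖{ γ, δ }
  |family| = 7
Iteration 2 (4 new):
  { α, β, ε }  = X∖{ γ, δ, ζ }
  { α, β, γ, δ, ε }  = { γ, δ } ∪ { α, β, δ, ε }
  { α, β, γ, ε, ζ }  = { γ, ζ } ∪ { α, β, ε, ζ }
  { α, β, δ, ε, ζ }  = { α, β, δ, ε } ∪ { α, β, ε, ζ }
  |family| = 11
Iteration 3: 3 new —
  { γ }  = X∖{ α, β, δ, ε, ζ }
  { δ }  = X∖{ α, β, γ, ε, ζ }
  { ζ }  = X∖{ α, β, γ, δ, ε }
  |family| = 14
Iteration 4: 2 new —
  { δ, ζ }  = { ζ } ∪ { δ }
  { α, β, γ, ε }  = { γ } ∪ { α, β, ε }
  |family| = 16
Iteration 5 adds nothing — fixpoint reached.

Hence σ(𝒜) has 16 members: { {  }, { γ }, { δ }, { ζ }, { γ, δ }, { γ, ζ }, { δ, ζ }, { α, β, ε }, { γ, δ, ζ }, { α, β, γ, ε }, { α, β, δ, ε }, { α, β, ε, ζ }, { α, β, γ, δ, ε }, { α, β, γ, ε, ζ }, { α, β, δ, ε, ζ }, X }.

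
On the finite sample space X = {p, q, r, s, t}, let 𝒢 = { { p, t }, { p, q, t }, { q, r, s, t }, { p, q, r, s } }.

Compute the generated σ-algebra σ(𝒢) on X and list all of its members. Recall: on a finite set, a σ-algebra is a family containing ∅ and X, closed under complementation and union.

σ(𝒢) = { {}, { p }, { q }, { t }, { p, q }, { p, t }, { q, t }, { r, s }, { p, q, t }, { p, r, s }, { q, r, s }, { r, s, t }, { p, q, r, s }, { p, r, s, t }, { q, r, s, t }, X }

Check:
Initial family (6 sets): { {}, { p, t }, { p, q, t }, { p, q, r, s }, { q, r, s, t }, X }.
Pass 1 (4 new):
  { p }  = ᶜ of { q, r, s, t }
  { t }  = ᶜ of { p, q, r, s }
  { r, s }  = ᶜ of { p, q, t }
  { q, r, s }  = ᶜ of { p, t }
  — 10 sets.
Pass 2 (3 new):
  { p, r, s }  = { r, s } ∪ { p }
  { r, s, t }  = { r, s } ∪ { t }
  { p, r, s, t }  = { r, s } ∪ { p, t }
  — 13 sets.
Pass 3 (3 new):
  { q }  = ᶜ of { p, r, s, t }
  { p, q }  = ᶜ of { r, s, t }
  { q, t }  = ᶜ of { p, r, s }
  — 16 sets.
After Pass 4 the family is unchanged; done.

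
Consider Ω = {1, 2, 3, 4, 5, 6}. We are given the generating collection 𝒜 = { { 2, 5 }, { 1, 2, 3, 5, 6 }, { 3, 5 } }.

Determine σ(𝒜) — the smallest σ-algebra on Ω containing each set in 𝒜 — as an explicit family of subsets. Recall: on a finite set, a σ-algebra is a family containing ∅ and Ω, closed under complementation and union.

Initial family (5 sets): { {  }, { 2, 5 }, { 3, 5 }, { 1, 2, 3, 5, 6 }, Ω }.
Pass 1: +4 →
  { 4 }  = complement { 1, 2, 3, 5, 6 }
  { 2, 3, 5 }  = { 2, 5 } ∪ { 3, 5 }
  { 1, 2, 4, 6 }  = complement { 3, 5 }
  { 1, 3, 4, 6 }  = complement { 2, 5 }
  — 9 sets.
Pass 2: 7 new —
  { 1, 4, 6 }  = complement { 2, 3, 5 }
  { 2, 4, 5 }  = { 2, 5 } ∪ { 4 }
  { 3, 4, 5 }  = { 4 } ∪ { 3, 5 }
  { 2, 3, 4, 5 }  = { 2, 3, 5 } ∪ { 4 }
  { 1, 2, 3, 4, 6 }  = { 1, 2, 4, 6 } ∪ { 1, 3, 4, 6 }
  { 1, 2, 4, 5, 6 }  = { 2, 5 } ∪ { 1, 2, 4, 6 }
  { 1, 3, 4, 5, 6 }  = { 1, 3, 4, 6 } ∪ { 3, 5 }
  — 16 sets.
Pass 3 (6 new):
  { 2 }  = complement { 1, 3, 4, 5, 6 }
  { 3 }  = complement { 1, 2, 4, 5, 6 }
  { 5 }  = complement { 1, 2, 3, 4, 6 }
  { 1, 6 }  = complement { 2, 3, 4, 5 }
  { 1, 2, 6 }  = complement { 3, 4, 5 }
  { 1, 3, 6 }  = complement { 2, 4, 5 }
  — 22 sets.
Pass 4: 9 new —
  { 2, 3 }  = { 2 } ∪ { 3 }
  { 2, 4 }  = { 2 } ∪ { 4 }
  { 3, 4 }  = { 3 } ∪ { 4 }
  { 4, 5 }  = { 5 } ∪ { 4 }
  { 1, 5, 6 }  = { 1, 6 } ∪ { 5 }
  { 1, 2, 3, 6 }  = { 1, 3, 6 } ∪ { 2 }
  { 1, 2, 5, 6 }  = { 2, 5 } ∪ { 1, 6 }
  { 1, 3, 5, 6 }  = { 1, 3, 6 } ∪ { 5 }
  { 1, 4, 5, 6 }  = { 1, 4, 6 } ∪ { 5 }
  — 31 sets.
Pass 5. New:
  { 2, 3, 4 }  = complement { 1, 5, 6 }
  — 32 sets.
Pass 6: closed — nothing new.

Therefore σ(𝒜) = { {  }, { 2 }, { 3 }, { 4 }, { 5 }, { 1, 6 }, { 2, 3 }, { 2, 4 }, { 2, 5 }, { 3, 4 }, { 3, 5 }, { 4, 5 }, { 1, 2, 6 }, { 1, 3, 6 }, { 1, 4, 6 }, { 1, 5, 6 }, { 2, 3, 4 }, { 2, 3, 5 }, { 2, 4, 5 }, { 3, 4, 5 }, { 1, 2, 3, 6 }, { 1, 2, 4, 6 }, { 1, 2, 5, 6 }, { 1, 3, 4, 6 }, { 1, 3, 5, 6 }, { 1, 4, 5, 6 }, { 2, 3, 4, 5 }, { 1, 2, 3, 4, 6 }, { 1, 2, 3, 5, 6 }, { 1, 2, 4, 5, 6 }, { 1, 3, 4, 5, 6 }, Ω } (|σ(𝒜)| = 32).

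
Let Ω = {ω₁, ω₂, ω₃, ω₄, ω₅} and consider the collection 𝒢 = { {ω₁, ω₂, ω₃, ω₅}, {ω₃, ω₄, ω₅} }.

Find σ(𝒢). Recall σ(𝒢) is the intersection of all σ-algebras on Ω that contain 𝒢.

|σ(𝒢)| = 8.  σ(𝒢) = { {}, {ω₄}, {ω₁, ω₂}, {ω₃, ω₅}, {ω₁, ω₂, ω₄}, {ω₃, ω₄, ω₅}, {ω₁, ω₂, ω₃, ω₅}, Ω }

Trace:
Initial family (4 sets): { {}, {ω₃, ω₄, ω₅}, {ω₁, ω₂, ω₃, ω₅}, Ω }.
Round 1: 2 new —
  {ω₄}  = ᶜ of {ω₁, ω₂, ω₃, ω₅}
  {ω₁, ω₂}  = ᶜ of {ω₃, ω₄, ω₅}
  (now 6)
Round 2. New:
  {ω₁, ω₂, ω₄}  = {ω₁, ω₂} ∪ {ω₄}
  (now 7)
Round 3: 1 new —
  {ω₃, ω₅}  = ᶜ of {ω₁, ω₂, ω₄}
  (now 8)
Round 4 adds nothing — fixpoint reached.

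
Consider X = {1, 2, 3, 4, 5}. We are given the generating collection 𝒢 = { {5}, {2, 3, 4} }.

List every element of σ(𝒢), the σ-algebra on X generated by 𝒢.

σ(𝒢) (8 sets): { ∅, {1}, {5}, {1, 5}, {2, 3, 4}, {1, 2, 3, 4}, {2, 3, 4, 5}, X }

Check:
Start: 𝒢 ∪ {∅, X} = { ∅, {5}, {2, 3, 4}, X }.
Step 1: 3 new —
  {1, 5}  = complement {2, 3, 4}
  {1, 2, 3, 4}  = complement {5}
  {2, 3, 4, 5}  = {2, 3, 4} ∪ {5}
Step 2: +1 →
  {1}  = complement {2, 3, 4, 5}
Step 3: already closed under ᶜ and ∪.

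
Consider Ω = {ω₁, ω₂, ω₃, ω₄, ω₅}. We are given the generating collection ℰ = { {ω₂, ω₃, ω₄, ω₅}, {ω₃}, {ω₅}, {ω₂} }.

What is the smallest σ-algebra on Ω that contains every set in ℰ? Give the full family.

Initial family (6 sets): { {}, {ω₂}, {ω₃}, {ω₅}, {ω₂, ω₃, ω₄, ω₅}, Ω }.
Round 1 adds 7:
  {ω₁}  = Ω∖{ω₂, ω₃, ω₄, ω₅}
  {ω₂, ω₃}  = {ω₃} ∪ {ω₂}
  {ω₂, ω₅}  = {ω₂} ∪ {ω₅}
  {ω₃, ω₅}  = {ω₃} ∪ {ω₅}
  {ω₁, ω₂, ω₃, ω₄}  = Ω∖{ω₅}
  {ω₁, ω₂, ω₄, ω₅}  = Ω∖{ω₃}
  {ω₁, ω₃, ω₄, ω₅}  = Ω∖{ω₂}
  (now 13)
Round 2. New:
  {ω₁, ω₂}  = {ω₂} ∪ {ω₁}
  {ω₁, ω₃}  = {ω₃} ∪ {ω₁}
  {ω₁, ω₅}  = {ω₅} ∪ {ω₁}
  {ω₁, ω₂, ω₃}  = {ω₂, ω₃} ∪ {ω₁}
  {ω₁, ω₂, ω₄}  = Ω∖{ω₃, ω₅}
  {ω₁, ω₂, ω₅}  = {ω₂, ω₅} ∪ {ω₁}
  {ω₁, ω₃, ω₄}  = Ω∖{ω₂, ω₅}
  {ω₁, ω₃, ω₅}  = {ω₃, ω₅} ∪ {ω₁}
  {ω₁, ω₄, ω₅}  = Ω∖{ω₂, ω₃}
  {ω₂, ω₃, ω₅}  = {ω₂, ω₅} ∪ {ω₃}
  (now 23)
Round 3: +8 →
  {ω₁, ω₄}  = Ω∖{ω₂, ω₃, ω₅}
  {ω₂, ω₄}  = Ω∖{ω₁, ω₃, ω₅}
  {ω₃, ω₄}  = Ω∖{ω₁, ω₂, ω₅}
  {ω₄, ω₅}  = Ω∖{ω₁, ω₂, ω₃}
  {ω₂, ω₃, ω₄}  = Ω∖{ω₁, ω₅}
  {ω₂, ω₄, ω₅}  = Ω∖{ω₁, ω₃}
  {ω₃, ω₄, ω₅}  = Ω∖{ω₁, ω₂}
  {ω₁, ω₂, ω₃, ω₅}  = {ω₂, ω₅} ∪ {ω₁, ω₃, ω₅}
  (now 31)
Round 4 adds 1:
  {ω₄}  = Ω∖{ω₁, ω₂, ω₃, ω₅}
  (now 32)
Round 5 adds nothing — fixpoint reached.

|σ(ℰ)| = 32.  σ(ℰ) = { {}, {ω₁}, {ω₂}, {ω₃}, {ω₄}, {ω₅}, {ω₁, ω₂}, {ω₁, ω₃}, {ω₁, ω₄}, {ω₁, ω₅}, {ω₂, ω₃}, {ω₂, ω₄}, {ω₂, ω₅}, {ω₃, ω₄}, {ω₃, ω₅}, {ω₄, ω₅}, {ω₁, ω₂, ω₃}, {ω₁, ω₂, ω₄}, {ω₁, ω₂, ω₅}, {ω₁, ω₃, ω₄}, {ω₁, ω₃, ω₅}, {ω₁, ω₄, ω₅}, {ω₂, ω₃, ω₄}, {ω₂, ω₃, ω₅}, {ω₂, ω₄, ω₅}, {ω₃, ω₄, ω₅}, {ω₁, ω₂, ω₃, ω₄}, {ω₁, ω₂, ω₃, ω₅}, {ω₁, ω₂, ω₄, ω₅}, {ω₁, ω₃, ω₄, ω₅}, {ω₂, ω₃, ω₄, ω₅}, Ω }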